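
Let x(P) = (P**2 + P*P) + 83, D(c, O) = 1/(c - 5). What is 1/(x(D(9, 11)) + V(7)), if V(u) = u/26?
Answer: 104/8673 ≈ 0.011991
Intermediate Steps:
V(u) = u/26 (V(u) = u*(1/26) = u/26)
D(c, O) = 1/(-5 + c)
x(P) = 83 + 2*P**2 (x(P) = (P**2 + P**2) + 83 = 2*P**2 + 83 = 83 + 2*P**2)
1/(x(D(9, 11)) + V(7)) = 1/((83 + 2*(1/(-5 + 9))**2) + (1/26)*7) = 1/((83 + 2*(1/4)**2) + 7/26) = 1/((83 + 2*(1/16)) + 7/26) = 1/((83 + 1/8) + 7/26) = 1/(665/8 + 7/26) = 1/(8673/104) = 104/8673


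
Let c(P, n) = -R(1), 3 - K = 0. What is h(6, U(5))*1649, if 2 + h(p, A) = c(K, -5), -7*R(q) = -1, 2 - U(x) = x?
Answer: -24735/7 ≈ -3533.6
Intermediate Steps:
K = 3 (K = 3 - 1*0 = 3 + 0 = 3)
U(x) = 2 - x
R(q) = ⅐ (R(q) = -⅐*(-1) = ⅐)
c(P, n) = -⅐ (c(P, n) = -1*⅐ = -⅐)
h(p, A) = -15/7 (h(p, A) = -2 - ⅐ = -15/7)
h(6, U(5))*1649 = -15/7*1649 = -24735/7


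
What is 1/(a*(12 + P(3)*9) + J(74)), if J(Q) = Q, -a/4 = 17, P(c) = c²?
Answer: -1/6250 ≈ -0.00016000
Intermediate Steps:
a = -68 (a = -4*17 = -68)
1/(a*(12 + P(3)*9) + J(74)) = 1/(-68*(12 + 3²*9) + 74) = 1/(-68*(12 + 9*9) + 74) = 1/(-68*(12 + 81) + 74) = 1/(-68*93 + 74) = 1/(-6324 + 74) = 1/(-6250) = -1/6250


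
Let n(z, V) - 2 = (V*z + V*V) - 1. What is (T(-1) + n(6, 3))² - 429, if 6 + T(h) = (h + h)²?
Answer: 247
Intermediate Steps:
n(z, V) = 1 + V² + V*z (n(z, V) = 2 + ((V*z + V*V) - 1) = 2 + ((V*z + V²) - 1) = 2 + ((V² + V*z) - 1) = 2 + (-1 + V² + V*z) = 1 + V² + V*z)
T(h) = -6 + 4*h² (T(h) = -6 + (h + h)² = -6 + (2*h)² = -6 + 4*h²)
(T(-1) + n(6, 3))² - 429 = ((-6 + 4*(-1)²) + (1 + 3² + 3*6))² - 429 = ((-6 + 4*1) + (1 + 9 + 18))² - 429 = ((-6 + 4) + 28)² - 429 = (-2 + 28)² - 429 = 26² - 429 = 676 - 429 = 247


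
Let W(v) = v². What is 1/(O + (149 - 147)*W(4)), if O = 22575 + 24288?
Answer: 1/46895 ≈ 2.1324e-5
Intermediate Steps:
O = 46863
1/(O + (149 - 147)*W(4)) = 1/(46863 + (149 - 147)*4²) = 1/(46863 + 2*16) = 1/(46863 + 32) = 1/46895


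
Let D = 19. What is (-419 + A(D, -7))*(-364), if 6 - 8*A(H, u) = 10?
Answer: 152698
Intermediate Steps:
A(H, u) = -½ (A(H, u) = ¾ - ⅛*10 = ¾ - 5/4 = -½)
(-419 + A(D, -7))*(-364) = (-419 - ½)*(-364) = -839/2*(-364) = 152698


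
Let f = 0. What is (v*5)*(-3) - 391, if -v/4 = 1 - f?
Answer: -331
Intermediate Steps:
v = -4 (v = -4*(1 - 1*0) = -4*(1 + 0) = -4*1 = -4)
(v*5)*(-3) - 391 = -4*5*(-3) - 391 = -20*(-3) - 391 = 60 - 391 = -331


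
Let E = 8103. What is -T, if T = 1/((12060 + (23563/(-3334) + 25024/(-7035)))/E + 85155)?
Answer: -190053353070/16184275895041529 ≈ -1.1743e-5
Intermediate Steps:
T = 190053353070/16184275895041529 (T = 1/((12060 + (23563/(-3334) + 25024/(-7035)))/8103 + 85155) = 1/((12060 + (23563*(-1/3334) + 25024*(-1/7035)))*(1/8103) + 85155) = 1/((12060 + (-23563/3334 - 25024/7035))*(1/8103) + 85155) = 1/((12060 - 249195721/23454690)*(1/8103) + 85155) = 1/((282614365679/23454690)*(1/8103) + 85155) = 1/(282614365679/190053353070 + 85155) = 1/(16184275895041529/190053353070) = 190053353070/16184275895041529 ≈ 1.1743e-5)
-T = -1*190053353070/16184275895041529 = -190053353070/16184275895041529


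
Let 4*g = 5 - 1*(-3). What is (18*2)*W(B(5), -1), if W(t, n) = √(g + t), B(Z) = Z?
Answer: 36*√7 ≈ 95.247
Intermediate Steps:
g = 2 (g = (5 - 1*(-3))/4 = (5 + 3)/4 = (¼)*8 = 2)
W(t, n) = √(2 + t)
(18*2)*W(B(5), -1) = (18*2)*√(2 + 5) = 36*√7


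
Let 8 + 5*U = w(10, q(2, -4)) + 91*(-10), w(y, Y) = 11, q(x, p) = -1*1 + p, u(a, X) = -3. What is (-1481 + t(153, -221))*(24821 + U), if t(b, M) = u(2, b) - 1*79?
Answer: -192558474/5 ≈ -3.8512e+7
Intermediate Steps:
q(x, p) = -1 + p
t(b, M) = -82 (t(b, M) = -3 - 1*79 = -3 - 79 = -82)
U = -907/5 (U = -8/5 + (11 + 91*(-10))/5 = -8/5 + (11 - 910)/5 = -8/5 + (1/5)*(-899) = -8/5 - 899/5 = -907/5 ≈ -181.40)
(-1481 + t(153, -221))*(24821 + U) = (-1481 - 82)*(24821 - 907/5) = -1563*123198/5 = -192558474/5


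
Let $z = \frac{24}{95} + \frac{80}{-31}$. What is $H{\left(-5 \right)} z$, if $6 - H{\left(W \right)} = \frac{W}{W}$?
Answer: $- \frac{6856}{589} \approx -11.64$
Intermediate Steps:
$H{\left(W \right)} = 5$ ($H{\left(W \right)} = 6 - \frac{W}{W} = 6 - 1 = 5$)
$z = - \frac{6856}{2945}$ ($z = 24 \cdot \frac{1}{95} + 80 \left(- \frac{1}{31}\right) = \frac{24}{95} - \frac{80}{31} = - \frac{6856}{2945} \approx -2.328$)
$H{\left(-5 \right)} z = 5 \left(- \frac{6856}{2945}\right) = - \frac{6856}{589}$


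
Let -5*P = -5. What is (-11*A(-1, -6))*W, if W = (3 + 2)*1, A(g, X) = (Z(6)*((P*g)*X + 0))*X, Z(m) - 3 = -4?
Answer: -1980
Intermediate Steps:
P = 1 (P = -⅕*(-5) = 1)
Z(m) = -1 (Z(m) = 3 - 4 = -1)
A(g, X) = -g*X² (A(g, X) = (-((1*g)*X + 0))*X = (-(g*X + 0))*X = (-(X*g + 0))*X = (-X*g)*X = -g*X²)
W = 5 (W = 5*1 = 5)
(-11*A(-1, -6))*W = -(-11)*(-1)*(-6)²*5 = -(-11)*(-1)*36*5 = -11*36*5 = -396*5 = -1980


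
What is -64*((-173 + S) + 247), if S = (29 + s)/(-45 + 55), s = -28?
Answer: -23712/5 ≈ -4742.4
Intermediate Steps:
S = ⅒ (S = (29 - 28)/(-45 + 55) = 1/10 = 1*(⅒) = ⅒ ≈ 0.10000)
-64*((-173 + S) + 247) = -64*((-173 + ⅒) + 247) = -64*(-1729/10 + 247) = -64*741/10 = -23712/5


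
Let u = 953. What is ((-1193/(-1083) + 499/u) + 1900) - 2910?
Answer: -1040742644/1032099 ≈ -1008.4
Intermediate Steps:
((-1193/(-1083) + 499/u) + 1900) - 2910 = ((-1193/(-1083) + 499/953) + 1900) - 2910 = ((-1193*(-1/1083) + 499*(1/953)) + 1900) - 2910 = ((1193/1083 + 499/953) + 1900) - 2910 = (1677346/1032099 + 1900) - 2910 = 1962665446/1032099 - 2910 = -1040742644/1032099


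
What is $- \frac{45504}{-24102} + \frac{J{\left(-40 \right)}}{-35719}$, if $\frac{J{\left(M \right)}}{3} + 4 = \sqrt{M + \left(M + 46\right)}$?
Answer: $\frac{90313700}{47827741} - \frac{3 i \sqrt{34}}{35719} \approx 1.8883 - 0.00048974 i$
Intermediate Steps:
$J{\left(M \right)} = -12 + 3 \sqrt{46 + 2 M}$ ($J{\left(M \right)} = -12 + 3 \sqrt{M + \left(M + 46\right)} = -12 + 3 \sqrt{M + \left(46 + M\right)} = -12 + 3 \sqrt{46 + 2 M}$)
$- \frac{45504}{-24102} + \frac{J{\left(-40 \right)}}{-35719} = - \frac{45504}{-24102} + \frac{-12 + 3 \sqrt{46 + 2 \left(-40\right)}}{-35719} = \left(-45504\right) \left(- \frac{1}{24102}\right) + \left(-12 + 3 \sqrt{46 - 80}\right) \left(- \frac{1}{35719}\right) = \frac{2528}{1339} + \left(-12 + 3 \sqrt{-34}\right) \left(- \frac{1}{35719}\right) = \frac{2528}{1339} + \left(-12 + 3 i \sqrt{34}\right) \left(- \frac{1}{35719}\right) = \frac{2528}{1339} + \left(\frac{12}{35719} - \frac{3 i \sqrt{34}}{35719}\right) = \frac{90313700}{47827741} - \frac{3 i \sqrt{34}}{35719}$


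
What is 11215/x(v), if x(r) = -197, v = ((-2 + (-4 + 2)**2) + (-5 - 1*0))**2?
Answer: -11215/197 ≈ -56.929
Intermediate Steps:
v = 9 (v = ((-2 + (-2)**2) + (-5 + 0))**2 = ((-2 + 4) - 5)**2 = (2 - 5)**2 = (-3)**2 = 9)
11215/x(v) = 11215/(-197) = 11215*(-1/197) = -11215/197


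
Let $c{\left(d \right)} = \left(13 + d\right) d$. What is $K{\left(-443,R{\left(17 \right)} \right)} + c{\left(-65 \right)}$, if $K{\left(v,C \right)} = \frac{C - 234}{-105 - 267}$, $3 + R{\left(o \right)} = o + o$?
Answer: $\frac{1257563}{372} \approx 3380.5$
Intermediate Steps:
$R{\left(o \right)} = -3 + 2 o$ ($R{\left(o \right)} = -3 + \left(o + o\right) = -3 + 2 o$)
$c{\left(d \right)} = d \left(13 + d\right)$
$K{\left(v,C \right)} = \frac{39}{62} - \frac{C}{372}$ ($K{\left(v,C \right)} = \frac{-234 + C}{-372} = \left(-234 + C\right) \left(- \frac{1}{372}\right) = \frac{39}{62} - \frac{C}{372}$)
$K{\left(-443,R{\left(17 \right)} \right)} + c{\left(-65 \right)} = \left(\frac{39}{62} - \frac{-3 + 2 \cdot 17}{372}\right) - 65 \left(13 - 65\right) = \left(\frac{39}{62} - \frac{-3 + 34}{372}\right) - -3380 = \left(\frac{39}{62} - \frac{1}{12}\right) + 3380 = \frac{203}{372} + 3380 = \frac{1257563}{372}$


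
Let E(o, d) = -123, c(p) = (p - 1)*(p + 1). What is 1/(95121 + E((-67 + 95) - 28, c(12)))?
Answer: 1/94998 ≈ 1.0527e-5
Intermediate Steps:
c(p) = (1 + p)*(-1 + p) (c(p) = (-1 + p)*(1 + p) = (1 + p)*(-1 + p))
1/(95121 + E((-67 + 95) - 28, c(12))) = 1/(95121 - 123) = 1/94998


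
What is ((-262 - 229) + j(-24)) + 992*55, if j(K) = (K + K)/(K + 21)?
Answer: 54085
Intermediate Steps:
j(K) = 2*K/(21 + K) (j(K) = (2*K)/(21 + K) = 2*K/(21 + K))
((-262 - 229) + j(-24)) + 992*55 = ((-262 - 229) + 2*(-24)/(21 - 24)) + 992*55 = (-491 + 2*(-24)/(-3)) + 54560 = (-491 + 2*(-24)*(-⅓)) + 54560 = (-491 + 16) + 54560 = -475 + 54560 = 54085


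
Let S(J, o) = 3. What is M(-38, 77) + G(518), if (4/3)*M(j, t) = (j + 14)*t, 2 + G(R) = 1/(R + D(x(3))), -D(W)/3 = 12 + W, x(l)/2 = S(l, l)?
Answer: -644031/464 ≈ -1388.0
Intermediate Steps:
x(l) = 6 (x(l) = 2*3 = 6)
D(W) = -36 - 3*W (D(W) = -3*(12 + W) = -36 - 3*W)
G(R) = -2 + 1/(-54 + R) (G(R) = -2 + 1/(R + (-36 - 3*6)) = -2 + 1/(R + (-36 - 18)) = -2 + 1/(R - 54) = -2 + 1/(-54 + R))
M(j, t) = 3*t*(14 + j)/4 (M(j, t) = 3*((j + 14)*t)/4 = 3*((14 + j)*t)/4 = 3*(t*(14 + j))/4 = 3*t*(14 + j)/4)
M(-38, 77) + G(518) = (¾)*77*(14 - 38) + (109 - 2*518)/(-54 + 518) = (¾)*77*(-24) + (109 - 1036)/464 = -1386 + (1/464)*(-927) = -1386 - 927/464 = -644031/464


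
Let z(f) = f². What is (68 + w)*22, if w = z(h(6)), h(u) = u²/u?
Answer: 2288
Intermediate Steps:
h(u) = u
w = 36 (w = 6² = 36)
(68 + w)*22 = (68 + 36)*22 = 104*22 = 2288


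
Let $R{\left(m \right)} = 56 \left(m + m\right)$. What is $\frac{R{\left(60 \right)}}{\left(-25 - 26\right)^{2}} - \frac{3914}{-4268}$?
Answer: $\frac{6476879}{1850178} \approx 3.5007$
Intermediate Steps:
$R{\left(m \right)} = 112 m$ ($R{\left(m \right)} = 56 \cdot 2 m = 112 m$)
$\frac{R{\left(60 \right)}}{\left(-25 - 26\right)^{2}} - \frac{3914}{-4268} = \frac{112 \cdot 60}{\left(-25 - 26\right)^{2}} - \frac{3914}{-4268} = \frac{6720}{\left(-51\right)^{2}} - - \frac{1957}{2134} = \frac{6720}{2601} + \frac{1957}{2134} = 6720 \cdot \frac{1}{2601} + \frac{1957}{2134} = \frac{2240}{867} + \frac{1957}{2134} = \frac{6476879}{1850178}$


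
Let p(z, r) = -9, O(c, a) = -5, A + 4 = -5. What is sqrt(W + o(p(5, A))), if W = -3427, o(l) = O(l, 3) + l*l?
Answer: I*sqrt(3351) ≈ 57.888*I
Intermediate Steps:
A = -9 (A = -4 - 5 = -9)
o(l) = -5 + l**2 (o(l) = -5 + l*l = -5 + l**2)
sqrt(W + o(p(5, A))) = sqrt(-3427 + (-5 + (-9)**2)) = sqrt(-3427 + (-5 + 81)) = sqrt(-3427 + 76) = sqrt(-3351) = I*sqrt(3351)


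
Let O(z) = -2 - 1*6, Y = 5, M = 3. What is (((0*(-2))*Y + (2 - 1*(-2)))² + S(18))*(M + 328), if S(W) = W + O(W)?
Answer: 8606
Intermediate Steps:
O(z) = -8 (O(z) = -2 - 6 = -8)
S(W) = -8 + W (S(W) = W - 8 = -8 + W)
(((0*(-2))*Y + (2 - 1*(-2)))² + S(18))*(M + 328) = (((0*(-2))*5 + (2 - 1*(-2)))² + (-8 + 18))*(3 + 328) = ((0*5 + (2 + 2))² + 10)*331 = ((0 + 4)² + 10)*331 = (4² + 10)*331 = (16 + 10)*331 = 26*331 = 8606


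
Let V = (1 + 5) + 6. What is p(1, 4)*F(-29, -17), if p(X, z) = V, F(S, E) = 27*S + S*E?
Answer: -3480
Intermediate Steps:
F(S, E) = 27*S + E*S
V = 12 (V = 6 + 6 = 12)
p(X, z) = 12
p(1, 4)*F(-29, -17) = 12*(-29*(27 - 17)) = 12*(-29*10) = 12*(-290) = -3480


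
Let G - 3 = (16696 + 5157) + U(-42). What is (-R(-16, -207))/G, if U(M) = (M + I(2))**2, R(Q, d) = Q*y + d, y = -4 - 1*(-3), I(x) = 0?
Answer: 191/23620 ≈ 0.0080864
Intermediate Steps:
y = -1 (y = -4 + 3 = -1)
R(Q, d) = d - Q (R(Q, d) = Q*(-1) + d = -Q + d = d - Q)
U(M) = M**2 (U(M) = (M + 0)**2 = M**2)
G = 23620 (G = 3 + ((16696 + 5157) + (-42)**2) = 3 + (21853 + 1764) = 3 + 23617 = 23620)
(-R(-16, -207))/G = -(-207 - 1*(-16))/23620 = -(-207 + 16)*(1/23620) = -1*(-191)*(1/23620) = 191*(1/23620) = 191/23620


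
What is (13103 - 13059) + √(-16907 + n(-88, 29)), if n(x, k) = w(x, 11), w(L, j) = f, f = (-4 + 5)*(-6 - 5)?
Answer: 44 + I*√16918 ≈ 44.0 + 130.07*I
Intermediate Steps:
f = -11 (f = 1*(-11) = -11)
w(L, j) = -11
n(x, k) = -11
(13103 - 13059) + √(-16907 + n(-88, 29)) = (13103 - 13059) + √(-16907 - 11) = 44 + √(-16918) = 44 + I*√16918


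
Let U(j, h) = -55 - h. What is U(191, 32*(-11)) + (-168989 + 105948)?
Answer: -62744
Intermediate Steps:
U(191, 32*(-11)) + (-168989 + 105948) = (-55 - 32*(-11)) + (-168989 + 105948) = (-55 - 1*(-352)) - 63041 = (-55 + 352) - 63041 = 297 - 63041 = -62744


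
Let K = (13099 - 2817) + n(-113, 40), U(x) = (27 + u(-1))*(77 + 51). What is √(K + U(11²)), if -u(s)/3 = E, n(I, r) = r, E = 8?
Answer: √10706 ≈ 103.47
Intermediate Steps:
u(s) = -24 (u(s) = -3*8 = -24)
U(x) = 384 (U(x) = (27 - 24)*(77 + 51) = 3*128 = 384)
K = 10322 (K = (13099 - 2817) + 40 = 10282 + 40 = 10322)
√(K + U(11²)) = √(10322 + 384) = √10706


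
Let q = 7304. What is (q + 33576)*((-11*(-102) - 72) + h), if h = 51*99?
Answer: 249327120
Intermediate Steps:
h = 5049
(q + 33576)*((-11*(-102) - 72) + h) = (7304 + 33576)*((-11*(-102) - 72) + 5049) = 40880*((1122 - 72) + 5049) = 40880*(1050 + 5049) = 40880*6099 = 249327120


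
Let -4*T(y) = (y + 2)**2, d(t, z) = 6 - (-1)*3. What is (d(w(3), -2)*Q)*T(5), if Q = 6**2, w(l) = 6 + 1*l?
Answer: -3969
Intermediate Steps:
w(l) = 6 + l
d(t, z) = 9 (d(t, z) = 6 - 1*(-3) = 6 + 3 = 9)
Q = 36
T(y) = -(2 + y)**2/4 (T(y) = -(y + 2)**2/4 = -(2 + y)**2/4)
(d(w(3), -2)*Q)*T(5) = (9*36)*(-(2 + 5)**2/4) = 324*(-1/4*7**2) = 324*(-1/4*49) = 324*(-49/4) = -3969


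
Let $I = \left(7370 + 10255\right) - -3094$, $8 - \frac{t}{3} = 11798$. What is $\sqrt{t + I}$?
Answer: $7 i \sqrt{299} \approx 121.04 i$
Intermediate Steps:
$t = -35370$ ($t = 24 - 35394 = -35370$)
$I = 20719$ ($I = 17625 + 3094 = 20719$)
$\sqrt{t + I} = \sqrt{-35370 + 20719} = \sqrt{-14651} = 7 i \sqrt{299}$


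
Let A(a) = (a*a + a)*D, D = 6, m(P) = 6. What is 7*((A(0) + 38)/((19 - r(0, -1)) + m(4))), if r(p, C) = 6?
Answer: 14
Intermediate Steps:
A(a) = 6*a + 6*a² (A(a) = (a*a + a)*6 = (a² + a)*6 = (a + a²)*6 = 6*a + 6*a²)
7*((A(0) + 38)/((19 - r(0, -1)) + m(4))) = 7*((6*0*(1 + 0) + 38)/((19 - 1*6) + 6)) = 7*((6*0*1 + 38)/((19 - 6) + 6)) = 7*((0 + 38)/(13 + 6)) = 7*(38/19) = 7*(38*(1/19)) = 7*2 = 14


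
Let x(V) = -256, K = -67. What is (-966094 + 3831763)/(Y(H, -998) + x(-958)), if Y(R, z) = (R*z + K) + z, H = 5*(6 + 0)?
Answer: -2865669/31261 ≈ -91.669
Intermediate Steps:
H = 30 (H = 5*6 = 30)
Y(R, z) = -67 + z + R*z (Y(R, z) = (R*z - 67) + z = (-67 + R*z) + z = -67 + z + R*z)
(-966094 + 3831763)/(Y(H, -998) + x(-958)) = (-966094 + 3831763)/((-67 - 998 + 30*(-998)) - 256) = 2865669/((-67 - 998 - 29940) - 256) = 2865669/(-31005 - 256) = 2865669/(-31261) = 2865669*(-1/31261) = -2865669/31261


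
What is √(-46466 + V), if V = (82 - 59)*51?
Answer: I*√45293 ≈ 212.82*I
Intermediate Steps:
V = 1173 (V = 23*51 = 1173)
√(-46466 + V) = √(-46466 + 1173) = √(-45293) = I*√45293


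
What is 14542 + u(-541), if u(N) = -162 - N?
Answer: 14921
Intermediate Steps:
14542 + u(-541) = 14542 + (-162 - 1*(-541)) = 14542 + (-162 + 541) = 14542 + 379 = 14921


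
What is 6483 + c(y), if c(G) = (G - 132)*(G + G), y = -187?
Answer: 125789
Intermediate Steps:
c(G) = 2*G*(-132 + G) (c(G) = (-132 + G)*(2*G) = 2*G*(-132 + G))
6483 + c(y) = 6483 + 2*(-187)*(-132 - 187) = 6483 + 2*(-187)*(-319) = 6483 + 119306 = 125789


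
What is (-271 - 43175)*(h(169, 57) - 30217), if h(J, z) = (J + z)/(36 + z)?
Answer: 40693768310/31 ≈ 1.3127e+9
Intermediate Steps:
h(J, z) = (J + z)/(36 + z)
(-271 - 43175)*(h(169, 57) - 30217) = (-271 - 43175)*((169 + 57)/(36 + 57) - 30217) = -43446*(226/93 - 30217) = -43446*(-2809955/93) = 40693768310/31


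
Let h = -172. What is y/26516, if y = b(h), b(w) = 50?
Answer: 25/13258 ≈ 0.0018857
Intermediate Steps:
y = 50
y/26516 = 50/26516 = 50*(1/26516) = 25/13258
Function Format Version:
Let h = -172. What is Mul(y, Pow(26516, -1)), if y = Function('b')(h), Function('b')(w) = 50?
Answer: Rational(25, 13258) ≈ 0.0018857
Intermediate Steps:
y = 50
Mul(y, Pow(26516, -1)) = Mul(50, Pow(26516, -1)) = Mul(50, Rational(1, 26516)) = Rational(25, 13258)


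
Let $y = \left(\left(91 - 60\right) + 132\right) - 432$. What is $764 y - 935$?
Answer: $-206451$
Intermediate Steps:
$y = -269$ ($y = \left(31 + 132\right) - 432 = 163 - 432 = -269$)
$764 y - 935 = 764 \left(-269\right) - 935 = -205516 - 935 = -206451$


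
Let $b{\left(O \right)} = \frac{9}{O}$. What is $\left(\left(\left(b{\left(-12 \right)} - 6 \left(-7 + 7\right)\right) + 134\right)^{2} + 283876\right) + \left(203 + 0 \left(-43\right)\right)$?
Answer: $\frac{4829353}{16} \approx 3.0183 \cdot 10^{5}$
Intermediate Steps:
$\left(\left(\left(b{\left(-12 \right)} - 6 \left(-7 + 7\right)\right) + 134\right)^{2} + 283876\right) + \left(203 + 0 \left(-43\right)\right) = \left(\left(\left(\frac{9}{-12} - 6 \left(-7 + 7\right)\right) + 134\right)^{2} + 283876\right) + \left(203 + 0 \left(-43\right)\right) = \left(\left(\left(9 \left(- \frac{1}{12}\right) - 0\right) + 134\right)^{2} + 283876\right) + \left(203 + 0\right) = \left(\left(\left(- \frac{3}{4} + 0\right) + 134\right)^{2} + 283876\right) + 203 = \left(\left(- \frac{3}{4} + 134\right)^{2} + 283876\right) + 203 = \left(\left(\frac{533}{4}\right)^{2} + 283876\right) + 203 = \left(\frac{284089}{16} + 283876\right) + 203 = \frac{4826105}{16} + 203 = \frac{4829353}{16}$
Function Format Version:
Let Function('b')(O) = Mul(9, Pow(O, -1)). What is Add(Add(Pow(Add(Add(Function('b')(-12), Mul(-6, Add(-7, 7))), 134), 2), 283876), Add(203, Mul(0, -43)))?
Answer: Rational(4829353, 16) ≈ 3.0183e+5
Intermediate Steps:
Add(Add(Pow(Add(Add(Function('b')(-12), Mul(-6, Add(-7, 7))), 134), 2), 283876), Add(203, Mul(0, -43))) = Add(Add(Pow(Add(Add(Mul(9, Pow(-12, -1)), Mul(-6, Add(-7, 7))), 134), 2), 283876), Add(203, Mul(0, -43))) = Add(Add(Pow(Add(Add(Mul(9, Rational(-1, 12)), Mul(-6, 0)), 134), 2), 283876), Add(203, 0)) = Add(Add(Pow(Add(Add(Rational(-3, 4), 0), 134), 2), 283876), 203) = Add(Add(Pow(Add(Rational(-3, 4), 134), 2), 283876), 203) = Add(Add(Pow(Rational(533, 4), 2), 283876), 203) = Add(Add(Rational(284089, 16), 283876), 203) = Add(Rational(4826105, 16), 203) = Rational(4829353, 16)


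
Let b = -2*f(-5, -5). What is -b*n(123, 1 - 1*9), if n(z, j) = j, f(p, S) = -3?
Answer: 48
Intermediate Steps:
b = 6 (b = -2*(-3) = 6)
-b*n(123, 1 - 1*9) = -6*(1 - 1*9) = -6*(1 - 9) = -6*(-8) = -1*(-48) = 48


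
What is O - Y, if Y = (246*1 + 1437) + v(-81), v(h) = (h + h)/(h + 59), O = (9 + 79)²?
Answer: 66590/11 ≈ 6053.6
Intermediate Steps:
O = 7744 (O = 88² = 7744)
v(h) = 2*h/(59 + h) (v(h) = (2*h)/(59 + h) = 2*h/(59 + h))
Y = 18594/11 (Y = (246*1 + 1437) + 2*(-81)/(59 - 81) = (246 + 1437) + 2*(-81)/(-22) = 1683 + 2*(-81)*(-1/22) = 1683 + 81/11 = 18594/11 ≈ 1690.4)
O - Y = 7744 - 1*18594/11 = 7744 - 18594/11 = 66590/11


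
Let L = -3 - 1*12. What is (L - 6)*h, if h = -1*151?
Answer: 3171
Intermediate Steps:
h = -151
L = -15 (L = -3 - 12 = -15)
(L - 6)*h = (-15 - 6)*(-151) = -21*(-151) = 3171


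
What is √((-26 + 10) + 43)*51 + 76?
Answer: 76 + 153*√3 ≈ 341.00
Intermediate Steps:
√((-26 + 10) + 43)*51 + 76 = √(-16 + 43)*51 + 76 = √27*51 + 76 = (3*√3)*51 + 76 = 153*√3 + 76 = 76 + 153*√3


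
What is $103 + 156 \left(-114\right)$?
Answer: $-17681$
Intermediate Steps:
$103 + 156 \left(-114\right) = 103 - 17784 = -17681$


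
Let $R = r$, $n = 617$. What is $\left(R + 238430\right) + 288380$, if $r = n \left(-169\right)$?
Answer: $422537$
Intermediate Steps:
$r = -104273$ ($r = 617 \left(-169\right) = -104273$)
$R = -104273$
$\left(R + 238430\right) + 288380 = \left(-104273 + 238430\right) + 288380 = 134157 + 288380 = 422537$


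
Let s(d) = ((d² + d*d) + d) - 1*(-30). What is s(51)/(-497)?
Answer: -5283/497 ≈ -10.630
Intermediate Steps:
s(d) = 30 + d + 2*d² (s(d) = ((d² + d²) + d) + 30 = (2*d² + d) + 30 = (d + 2*d²) + 30 = 30 + d + 2*d²)
s(51)/(-497) = (30 + 51 + 2*51²)/(-497) = (30 + 51 + 2*2601)*(-1/497) = (30 + 51 + 5202)*(-1/497) = 5283*(-1/497) = -5283/497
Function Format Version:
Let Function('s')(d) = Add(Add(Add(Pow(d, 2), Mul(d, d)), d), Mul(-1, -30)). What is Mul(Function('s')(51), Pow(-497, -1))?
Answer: Rational(-5283, 497) ≈ -10.630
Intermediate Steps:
Function('s')(d) = Add(30, d, Mul(2, Pow(d, 2))) (Function('s')(d) = Add(Add(Add(Pow(d, 2), Pow(d, 2)), d), 30) = Add(Add(Mul(2, Pow(d, 2)), d), 30) = Add(Add(d, Mul(2, Pow(d, 2))), 30) = Add(30, d, Mul(2, Pow(d, 2))))
Mul(Function('s')(51), Pow(-497, -1)) = Mul(Add(30, 51, Mul(2, Pow(51, 2))), Pow(-497, -1)) = Mul(Add(30, 51, Mul(2, 2601)), Rational(-1, 497)) = Mul(Add(30, 51, 5202), Rational(-1, 497)) = Mul(5283, Rational(-1, 497)) = Rational(-5283, 497)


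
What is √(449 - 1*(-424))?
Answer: 3*√97 ≈ 29.547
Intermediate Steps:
√(449 - 1*(-424)) = √(449 + 424) = √873 = 3*√97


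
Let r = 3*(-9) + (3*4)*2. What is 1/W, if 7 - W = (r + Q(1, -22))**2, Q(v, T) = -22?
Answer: -1/618 ≈ -0.0016181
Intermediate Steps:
r = -3 (r = -27 + 12*2 = -27 + 24 = -3)
W = -618 (W = 7 - (-3 - 22)**2 = 7 - 1*(-25)**2 = 7 - 1*625 = 7 - 625 = -618)
1/W = 1/(-618) = -1/618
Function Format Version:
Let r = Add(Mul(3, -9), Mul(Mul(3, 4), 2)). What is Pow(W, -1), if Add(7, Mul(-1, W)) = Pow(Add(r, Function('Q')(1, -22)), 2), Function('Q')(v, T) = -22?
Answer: Rational(-1, 618) ≈ -0.0016181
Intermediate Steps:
r = -3 (r = Add(-27, Mul(12, 2)) = Add(-27, 24) = -3)
W = -618 (W = Add(7, Mul(-1, Pow(Add(-3, -22), 2))) = Add(7, Mul(-1, Pow(-25, 2))) = Add(7, Mul(-1, 625)) = Add(7, -625) = -618)
Pow(W, -1) = Pow(-618, -1) = Rational(-1, 618)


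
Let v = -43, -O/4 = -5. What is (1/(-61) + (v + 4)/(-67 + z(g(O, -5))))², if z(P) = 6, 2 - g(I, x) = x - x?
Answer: 1444/3721 ≈ 0.38807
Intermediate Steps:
O = 20 (O = -4*(-5) = 20)
g(I, x) = 2 (g(I, x) = 2 - (x - x) = 2 - 1*0 = 2 + 0 = 2)
(1/(-61) + (v + 4)/(-67 + z(g(O, -5))))² = (1/(-61) + (-43 + 4)/(-67 + 6))² = (-1/61 - 39/(-61))² = (-1/61 - 39*(-1/61))² = (-1/61 + 39/61)² = (38/61)² = 1444/3721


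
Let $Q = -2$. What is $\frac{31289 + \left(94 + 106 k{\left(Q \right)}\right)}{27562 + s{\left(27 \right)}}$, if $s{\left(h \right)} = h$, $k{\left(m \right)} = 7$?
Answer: $\frac{32125}{27589} \approx 1.1644$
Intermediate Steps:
$\frac{31289 + \left(94 + 106 k{\left(Q \right)}\right)}{27562 + s{\left(27 \right)}} = \frac{31289 + \left(94 + 106 \cdot 7\right)}{27562 + 27} = \frac{31289 + \left(94 + 742\right)}{27589} = \left(31289 + 836\right) \frac{1}{27589} = 32125 \cdot \frac{1}{27589} = \frac{32125}{27589}$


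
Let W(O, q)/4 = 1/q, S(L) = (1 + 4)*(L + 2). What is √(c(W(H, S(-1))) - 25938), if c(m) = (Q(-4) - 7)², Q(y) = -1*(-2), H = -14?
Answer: I*√25913 ≈ 160.98*I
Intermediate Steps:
S(L) = 10 + 5*L (S(L) = 5*(2 + L) = 10 + 5*L)
Q(y) = 2
W(O, q) = 4/q
c(m) = 25 (c(m) = (2 - 7)² = (-5)² = 25)
√(c(W(H, S(-1))) - 25938) = √(25 - 25938) = √(-25913) = I*√25913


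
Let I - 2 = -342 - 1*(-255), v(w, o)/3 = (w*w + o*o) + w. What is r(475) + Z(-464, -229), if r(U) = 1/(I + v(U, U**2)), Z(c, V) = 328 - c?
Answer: 120954715271281/152720600090 ≈ 792.00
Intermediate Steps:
v(w, o) = 3*w + 3*o**2 + 3*w**2 (v(w, o) = 3*((w*w + o*o) + w) = 3*((w**2 + o**2) + w) = 3*((o**2 + w**2) + w) = 3*(w + o**2 + w**2) = 3*w + 3*o**2 + 3*w**2)
I = -85 (I = 2 + (-342 - 1*(-255)) = 2 + (-342 + 255) = 2 - 87 = -85)
r(U) = 1/(-85 + 3*U + 3*U**2 + 3*U**4) (r(U) = 1/(-85 + (3*U + 3*(U**2)**2 + 3*U**2)) = 1/(-85 + (3*U + 3*U**4 + 3*U**2)) = 1/(-85 + (3*U + 3*U**2 + 3*U**4)) = 1/(-85 + 3*U + 3*U**2 + 3*U**4))
r(475) + Z(-464, -229) = 1/(-85 + 3*475 + 3*475**2 + 3*475**4) + (328 - 1*(-464)) = 1/(-85 + 1425 + 3*225625 + 3*50906640625) + (328 + 464) = 1/(-85 + 1425 + 676875 + 152719921875) + 792 = 1/152720600090 + 792 = 120954715271281/152720600090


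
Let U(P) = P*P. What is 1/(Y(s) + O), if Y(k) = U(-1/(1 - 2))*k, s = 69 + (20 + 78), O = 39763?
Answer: 1/39930 ≈ 2.5044e-5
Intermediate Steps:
U(P) = P²
s = 167 (s = 69 + 98 = 167)
Y(k) = k (Y(k) = (-1/(1 - 2))²*k = (-1/(-1))²*k = (-1*(-1))²*k = 1²*k = 1*k = k)
1/(Y(s) + O) = 1/(167 + 39763) = 1/39930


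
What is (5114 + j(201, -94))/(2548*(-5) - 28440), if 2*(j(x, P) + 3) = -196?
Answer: -5013/41180 ≈ -0.12173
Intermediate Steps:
j(x, P) = -101 (j(x, P) = -3 + (½)*(-196) = -3 - 98 = -101)
(5114 + j(201, -94))/(2548*(-5) - 28440) = (5114 - 101)/(2548*(-5) - 28440) = 5013/(-12740 - 28440) = 5013/(-41180) = 5013*(-1/41180) = -5013/41180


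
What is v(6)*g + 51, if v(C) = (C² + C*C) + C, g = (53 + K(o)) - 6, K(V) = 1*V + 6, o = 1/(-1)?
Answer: 4107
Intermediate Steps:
o = -1
K(V) = 6 + V (K(V) = V + 6 = 6 + V)
g = 52 (g = (53 + (6 - 1)) - 6 = (53 + 5) - 6 = 58 - 6 = 52)
v(C) = C + 2*C² (v(C) = (C² + C²) + C = 2*C² + C = C + 2*C²)
v(6)*g + 51 = (6*(1 + 2*6))*52 + 51 = (6*(1 + 12))*52 + 51 = (6*13)*52 + 51 = 78*52 + 51 = 4056 + 51 = 4107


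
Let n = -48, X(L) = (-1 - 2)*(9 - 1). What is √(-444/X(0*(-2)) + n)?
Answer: I*√118/2 ≈ 5.4314*I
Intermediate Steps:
X(L) = -24 (X(L) = -3*8 = -24)
√(-444/X(0*(-2)) + n) = √(-444/(-24) - 48) = √(-444*(-1/24) - 48) = √(37/2 - 48) = √(-59/2) = I*√118/2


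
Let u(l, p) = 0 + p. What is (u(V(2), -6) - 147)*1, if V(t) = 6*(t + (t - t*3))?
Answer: -153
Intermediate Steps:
V(t) = -6*t (V(t) = 6*(t + (t - 3*t)) = 6*(t - 2*t) = 6*(-t) = -6*t)
u(l, p) = p
(u(V(2), -6) - 147)*1 = (-6 - 147)*1 = -153*1 = -153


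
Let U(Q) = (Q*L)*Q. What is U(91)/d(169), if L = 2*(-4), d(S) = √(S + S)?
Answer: -2548*√2 ≈ -3603.4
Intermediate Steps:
d(S) = √2*√S (d(S) = √(2*S) = √2*√S)
L = -8
U(Q) = -8*Q² (U(Q) = (Q*(-8))*Q = (-8*Q)*Q = -8*Q²)
U(91)/d(169) = (-8*91²)/((√2*√169)) = (-8*8281)/((√2*13)) = -66248*√2/26 = -2548*√2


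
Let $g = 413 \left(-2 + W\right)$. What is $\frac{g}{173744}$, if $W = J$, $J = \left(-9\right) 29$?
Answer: $- \frac{108619}{173744} \approx -0.62517$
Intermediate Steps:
$J = -261$
$W = -261$
$g = -108619$ ($g = 413 \left(-2 - 261\right) = 413 \left(-263\right) = -108619$)
$\frac{g}{173744} = - \frac{108619}{173744}$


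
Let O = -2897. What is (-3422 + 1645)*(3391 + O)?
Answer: -877838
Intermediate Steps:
(-3422 + 1645)*(3391 + O) = (-3422 + 1645)*(3391 - 2897) = -1777*494 = -877838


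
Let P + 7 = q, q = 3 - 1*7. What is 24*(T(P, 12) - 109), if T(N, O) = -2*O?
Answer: -3192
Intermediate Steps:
q = -4 (q = 3 - 7 = -4)
P = -11 (P = -7 - 4 = -11)
24*(T(P, 12) - 109) = 24*(-2*12 - 109) = 24*(-24 - 109) = 24*(-133) = -3192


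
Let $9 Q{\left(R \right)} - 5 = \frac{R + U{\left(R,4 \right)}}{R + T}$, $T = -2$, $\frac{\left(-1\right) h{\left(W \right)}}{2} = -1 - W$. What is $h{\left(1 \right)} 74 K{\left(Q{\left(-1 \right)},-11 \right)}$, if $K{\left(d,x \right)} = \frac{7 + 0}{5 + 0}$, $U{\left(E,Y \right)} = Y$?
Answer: $\frac{2072}{5} \approx 414.4$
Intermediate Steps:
$h{\left(W \right)} = 2 + 2 W$ ($h{\left(W \right)} = - 2 \left(-1 - W\right) = 2 + 2 W$)
$Q{\left(R \right)} = \frac{5}{9} + \frac{4 + R}{9 \left(-2 + R\right)}$ ($Q{\left(R \right)} = \frac{5}{9} + \frac{\left(R + 4\right) \frac{1}{R - 2}}{9} = \frac{5}{9} + \frac{\left(4 + R\right) \frac{1}{-2 + R}}{9} = \frac{5}{9} + \frac{\frac{1}{-2 + R} \left(4 + R\right)}{9} = \frac{5}{9} + \frac{4 + R}{9 \left(-2 + R\right)}$)
$K{\left(d,x \right)} = \frac{7}{5}$
$h{\left(1 \right)} 74 K{\left(Q{\left(-1 \right)},-11 \right)} = \left(2 + 2 \cdot 1\right) 74 \cdot \frac{7}{5} = \left(2 + 2\right) 74 \cdot \frac{7}{5} = 4 \cdot 74 \cdot \frac{7}{5} = 296 \cdot \frac{7}{5} = \frac{2072}{5}$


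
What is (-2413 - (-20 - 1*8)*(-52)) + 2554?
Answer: -1315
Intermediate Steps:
(-2413 - (-20 - 1*8)*(-52)) + 2554 = (-2413 - (-20 - 8)*(-52)) + 2554 = (-2413 - (-28)*(-52)) + 2554 = (-2413 - 1*1456) + 2554 = (-2413 - 1456) + 2554 = -3869 + 2554 = -1315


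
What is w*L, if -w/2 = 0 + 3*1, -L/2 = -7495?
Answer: -89940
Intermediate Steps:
L = 14990 (L = -2*(-7495) = 14990)
w = -6 (w = -2*(0 + 3*1) = -2*(0 + 3) = -2*3 = -6)
w*L = -6*14990 = -89940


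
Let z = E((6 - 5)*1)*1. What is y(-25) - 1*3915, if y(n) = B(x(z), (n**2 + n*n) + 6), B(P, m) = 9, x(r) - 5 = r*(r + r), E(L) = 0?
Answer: -3906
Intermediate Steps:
z = 0 (z = 0*1 = 0)
x(r) = 5 + 2*r**2 (x(r) = 5 + r*(r + r) = 5 + r*(2*r) = 5 + 2*r**2)
y(n) = 9
y(-25) - 1*3915 = 9 - 1*3915 = 9 - 3915 = -3906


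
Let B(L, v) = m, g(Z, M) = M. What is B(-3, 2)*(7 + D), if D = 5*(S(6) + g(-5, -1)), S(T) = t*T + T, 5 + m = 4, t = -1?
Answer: -2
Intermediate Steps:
m = -1 (m = -5 + 4 = -1)
S(T) = 0 (S(T) = -T + T = 0)
B(L, v) = -1
D = -5 (D = 5*(0 - 1) = 5*(-1) = -5)
B(-3, 2)*(7 + D) = -(7 - 5) = -1*2 = -2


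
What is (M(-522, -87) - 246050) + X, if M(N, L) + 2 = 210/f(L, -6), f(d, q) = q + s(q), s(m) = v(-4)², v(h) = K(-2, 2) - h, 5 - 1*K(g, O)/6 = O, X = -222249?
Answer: -111923834/239 ≈ -4.6830e+5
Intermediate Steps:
K(g, O) = 30 - 6*O
v(h) = 18 - h (v(h) = (30 - 6*2) - h = (30 - 12) - h = 18 - h)
s(m) = 484 (s(m) = (18 - 1*(-4))² = (18 + 4)² = 22² = 484)
f(d, q) = 484 + q (f(d, q) = q + 484 = 484 + q)
M(N, L) = -373/239 (M(N, L) = -2 + 210/(484 - 6) = -2 + 210/478 = -2 + 210*(1/478) = -2 + 105/239 = -373/239)
(M(-522, -87) - 246050) + X = (-373/239 - 246050) - 222249 = -58806323/239 - 222249 = -111923834/239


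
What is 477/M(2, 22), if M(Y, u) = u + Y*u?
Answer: 159/22 ≈ 7.2273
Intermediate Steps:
477/M(2, 22) = 477/((22*(1 + 2))) = 477/((22*3)) = 477/66 = 477*(1/66) = 159/22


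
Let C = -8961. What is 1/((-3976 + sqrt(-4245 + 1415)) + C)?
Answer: -12937/167368799 - I*sqrt(2830)/167368799 ≈ -7.7296e-5 - 3.1785e-7*I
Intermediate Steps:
1/((-3976 + sqrt(-4245 + 1415)) + C) = 1/((-3976 + sqrt(-4245 + 1415)) - 8961) = 1/((-3976 + sqrt(-2830)) - 8961) = 1/((-3976 + I*sqrt(2830)) - 8961) = 1/(-12937 + I*sqrt(2830))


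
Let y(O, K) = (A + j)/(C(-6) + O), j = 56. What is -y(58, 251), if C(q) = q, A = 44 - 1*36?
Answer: -16/13 ≈ -1.2308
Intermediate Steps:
A = 8 (A = 44 - 36 = 8)
y(O, K) = 64/(-6 + O) (y(O, K) = (8 + 56)/(-6 + O) = 64/(-6 + O))
-y(58, 251) = -64/(-6 + 58) = -64/52 = -1*16/13 = -16/13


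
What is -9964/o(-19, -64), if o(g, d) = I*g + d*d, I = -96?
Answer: -2491/1480 ≈ -1.6831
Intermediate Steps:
o(g, d) = d**2 - 96*g (o(g, d) = -96*g + d*d = -96*g + d**2 = d**2 - 96*g)
-9964/o(-19, -64) = -9964/((-64)**2 - 96*(-19)) = -9964/(4096 + 1824) = -9964/5920 = -9964*1/5920 = -2491/1480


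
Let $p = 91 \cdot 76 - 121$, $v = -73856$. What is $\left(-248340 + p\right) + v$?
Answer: $-315401$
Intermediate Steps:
$p = 6795$ ($p = 6916 - 121 = 6795$)
$\left(-248340 + p\right) + v = \left(-248340 + 6795\right) - 73856 = -241545 - 73856 = -315401$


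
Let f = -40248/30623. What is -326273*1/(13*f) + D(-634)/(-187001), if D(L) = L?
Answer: 1868412983955095/97843411224 ≈ 19096.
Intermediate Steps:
f = -40248/30623 (f = -40248*1/30623 = -40248/30623 ≈ -1.3143)
-326273*1/(13*f) + D(-634)/(-187001) = -326273/(13*(-40248/30623)) - 634/(-187001) = -326273/(-523224/30623) - 634*(-1/187001) = -326273*(-30623/523224) + 634/187001 = 9991458079/523224 + 634/187001 = 1868412983955095/97843411224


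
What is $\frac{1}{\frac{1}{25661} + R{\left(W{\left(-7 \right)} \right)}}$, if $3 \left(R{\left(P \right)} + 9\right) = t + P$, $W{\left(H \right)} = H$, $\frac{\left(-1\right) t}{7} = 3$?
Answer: $- \frac{76983}{1411352} \approx -0.054546$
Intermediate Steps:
$t = -21$ ($t = \left(-7\right) 3 = -21$)
$R{\left(P \right)} = -16 + \frac{P}{3}$ ($R{\left(P \right)} = -9 + \frac{-21 + P}{3} = -9 + \left(-7 + \frac{P}{3}\right) = -16 + \frac{P}{3}$)
$\frac{1}{\frac{1}{25661} + R{\left(W{\left(-7 \right)} \right)}} = \frac{1}{\frac{1}{25661} + \left(-16 + \frac{1}{3} \left(-7\right)\right)} = \frac{1}{\frac{1}{25661} - \frac{55}{3}} = \frac{1}{- \frac{1411352}{76983}} = - \frac{76983}{1411352}$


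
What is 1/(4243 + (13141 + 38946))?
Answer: 1/56330 ≈ 1.7753e-5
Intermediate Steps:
1/(4243 + (13141 + 38946)) = 1/(4243 + 52087) = 1/56330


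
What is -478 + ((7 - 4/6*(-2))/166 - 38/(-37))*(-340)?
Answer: -7778144/9213 ≈ -844.26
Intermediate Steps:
-478 + ((7 - 4/6*(-2))/166 - 38/(-37))*(-340) = -478 + ((7 - 4*1/6*(-2))*(1/166) - 38*(-1/37))*(-340) = -478 + ((7 - 2/3*(-2))*(1/166) + 38/37)*(-340) = -478 + ((7 + 4/3)*(1/166) + 38/37)*(-340) = -478 + ((25/3)*(1/166) + 38/37)*(-340) = -478 + (25/498 + 38/37)*(-340) = -478 + (19849/18426)*(-340) = -478 - 3374330/9213 = -7778144/9213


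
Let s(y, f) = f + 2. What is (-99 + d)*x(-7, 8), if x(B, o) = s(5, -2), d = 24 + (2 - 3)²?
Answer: 0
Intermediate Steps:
s(y, f) = 2 + f
d = 25 (d = 24 + (-1)² = 24 + 1 = 25)
x(B, o) = 0 (x(B, o) = 2 - 2 = 0)
(-99 + d)*x(-7, 8) = (-99 + 25)*0 = -74*0 = 0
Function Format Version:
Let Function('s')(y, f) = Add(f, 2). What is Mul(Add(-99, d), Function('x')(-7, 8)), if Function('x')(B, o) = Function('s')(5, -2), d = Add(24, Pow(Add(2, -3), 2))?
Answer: 0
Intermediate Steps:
Function('s')(y, f) = Add(2, f)
d = 25 (d = Add(24, Pow(-1, 2)) = Add(24, 1) = 25)
Function('x')(B, o) = 0 (Function('x')(B, o) = Add(2, -2) = 0)
Mul(Add(-99, d), Function('x')(-7, 8)) = Mul(Add(-99, 25), 0) = Mul(-74, 0) = 0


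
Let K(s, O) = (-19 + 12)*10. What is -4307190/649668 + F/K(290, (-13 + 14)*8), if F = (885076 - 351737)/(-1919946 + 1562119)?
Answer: -4480813668652/678033858355 ≈ -6.6085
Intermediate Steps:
F = -533339/357827 (F = 533339/(-357827) = 533339*(-1/357827) = -533339/357827 ≈ -1.4905)
K(s, O) = -70 (K(s, O) = -7*10 = -70)
-4307190/649668 + F/K(290, (-13 + 14)*8) = -4307190/649668 - 533339/357827/(-70) = -4307190*1/649668 - 533339/357827*(-1/70) = -717865/108278 + 533339/25047890 = -4480813668652/678033858355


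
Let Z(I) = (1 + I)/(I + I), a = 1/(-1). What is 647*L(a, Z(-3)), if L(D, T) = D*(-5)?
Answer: 3235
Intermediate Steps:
a = -1
Z(I) = (1 + I)/(2*I) (Z(I) = (1 + I)/((2*I)) = (1 + I)*(1/(2*I)) = (1 + I)/(2*I))
L(D, T) = -5*D
647*L(a, Z(-3)) = 647*(-5*(-1)) = 647*5 = 3235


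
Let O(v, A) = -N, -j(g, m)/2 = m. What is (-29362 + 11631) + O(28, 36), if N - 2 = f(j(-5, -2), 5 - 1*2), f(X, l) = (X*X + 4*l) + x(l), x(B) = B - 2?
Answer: -17762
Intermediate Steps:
x(B) = -2 + B
j(g, m) = -2*m
f(X, l) = -2 + X² + 5*l (f(X, l) = (X*X + 4*l) + (-2 + l) = (X² + 4*l) + (-2 + l) = -2 + X² + 5*l)
N = 31 (N = 2 + (-2 + (-2*(-2))² + 5*(5 - 1*2)) = 2 + (-2 + 4² + 5*(5 - 2)) = 2 + (-2 + 16 + 5*3) = 2 + (-2 + 16 + 15) = 2 + 29 = 31)
O(v, A) = -31 (O(v, A) = -1*31 = -31)
(-29362 + 11631) + O(28, 36) = (-29362 + 11631) - 31 = -17731 - 31 = -17762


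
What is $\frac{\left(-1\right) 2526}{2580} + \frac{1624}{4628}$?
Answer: $- \frac{312517}{497510} \approx -0.62816$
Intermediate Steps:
$\frac{\left(-1\right) 2526}{2580} + \frac{1624}{4628} = \left(-2526\right) \frac{1}{2580} + 1624 \cdot \frac{1}{4628} = - \frac{421}{430} + \frac{406}{1157} = - \frac{312517}{497510}$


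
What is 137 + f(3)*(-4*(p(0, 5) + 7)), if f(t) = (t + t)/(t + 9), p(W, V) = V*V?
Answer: 73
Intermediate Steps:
p(W, V) = V**2
f(t) = 2*t/(9 + t) (f(t) = (2*t)/(9 + t) = 2*t/(9 + t))
137 + f(3)*(-4*(p(0, 5) + 7)) = 137 + (2*3/(9 + 3))*(-4*(5**2 + 7)) = 137 + (2*3/12)*(-4*(25 + 7)) = 137 + (2*3*(1/12))*(-4*32) = 137 + (1/2)*(-128) = 137 - 64 = 73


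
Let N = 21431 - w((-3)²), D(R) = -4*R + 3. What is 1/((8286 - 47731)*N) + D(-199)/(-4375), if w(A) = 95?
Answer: -19212492053/105199815000 ≈ -0.18263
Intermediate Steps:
D(R) = 3 - 4*R
N = 21336 (N = 21431 - 1*95 = 21431 - 95 = 21336)
1/((8286 - 47731)*N) + D(-199)/(-4375) = 1/((8286 - 47731)*21336) + (3 - 4*(-199))/(-4375) = (1/21336)/(-39445) + (3 + 796)*(-1/4375) = -1/39445*1/21336 + 799*(-1/4375) = -1/841598520 - 799/4375 = -19212492053/105199815000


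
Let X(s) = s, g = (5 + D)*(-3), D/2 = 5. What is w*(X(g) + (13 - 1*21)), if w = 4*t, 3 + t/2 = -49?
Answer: 22048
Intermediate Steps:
t = -104 (t = -6 + 2*(-49) = -6 - 98 = -104)
D = 10 (D = 2*5 = 10)
g = -45 (g = (5 + 10)*(-3) = 15*(-3) = -45)
w = -416 (w = 4*(-104) = -416)
w*(X(g) + (13 - 1*21)) = -416*(-45 + (13 - 1*21)) = -416*(-45 + (13 - 21)) = -416*(-45 - 8) = -416*(-53) = 22048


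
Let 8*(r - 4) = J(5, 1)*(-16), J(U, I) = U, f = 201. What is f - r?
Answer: 207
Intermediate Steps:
r = -6 (r = 4 + (5*(-16))/8 = 4 + (1/8)*(-80) = 4 - 10 = -6)
f - r = 201 - 1*(-6) = 201 + 6 = 207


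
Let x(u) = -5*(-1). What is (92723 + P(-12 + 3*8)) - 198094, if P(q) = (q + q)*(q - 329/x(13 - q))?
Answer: -533311/5 ≈ -1.0666e+5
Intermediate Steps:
x(u) = 5
P(q) = 2*q*(-329/5 + q) (P(q) = (q + q)*(q - 329/5) = (2*q)*(q - 329*1/5) = (2*q)*(q - 329/5) = (2*q)*(-329/5 + q) = 2*q*(-329/5 + q))
(92723 + P(-12 + 3*8)) - 198094 = (92723 + 2*(-12 + 3*8)*(-329 + 5*(-12 + 3*8))/5) - 198094 = (92723 + 2*(-12 + 24)*(-329 + 5*(-12 + 24))/5) - 198094 = (92723 + (2/5)*12*(-329 + 5*12)) - 198094 = (92723 + (2/5)*12*(-329 + 60)) - 198094 = (92723 + (2/5)*12*(-269)) - 198094 = (92723 - 6456/5) - 198094 = 457159/5 - 198094 = -533311/5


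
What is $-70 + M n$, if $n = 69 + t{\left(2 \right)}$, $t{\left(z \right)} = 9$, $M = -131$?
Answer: $-10288$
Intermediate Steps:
$n = 78$ ($n = 69 + 9 = 78$)
$-70 + M n = -70 - 10218 = -10288$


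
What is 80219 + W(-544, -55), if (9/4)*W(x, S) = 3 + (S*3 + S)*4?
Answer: 718463/9 ≈ 79829.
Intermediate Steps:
W(x, S) = 4/3 + 64*S/9 (W(x, S) = 4*(3 + (S*3 + S)*4)/9 = 4*(3 + (3*S + S)*4)/9 = 4*(3 + (4*S)*4)/9 = 4*(3 + 16*S)/9 = 4/3 + 64*S/9)
80219 + W(-544, -55) = 80219 + (4/3 + (64/9)*(-55)) = 80219 + (4/3 - 3520/9) = 80219 - 3508/9 = 718463/9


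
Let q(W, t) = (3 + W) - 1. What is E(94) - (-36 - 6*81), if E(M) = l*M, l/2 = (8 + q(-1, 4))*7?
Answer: 12366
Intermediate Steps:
q(W, t) = 2 + W
l = 126 (l = 2*((8 + (2 - 1))*7) = 2*((8 + 1)*7) = 2*(9*7) = 2*63 = 126)
E(M) = 126*M
E(94) - (-36 - 6*81) = 126*94 - (-36 - 6*81) = 11844 - (-36 - 486) = 11844 - 1*(-522) = 11844 + 522 = 12366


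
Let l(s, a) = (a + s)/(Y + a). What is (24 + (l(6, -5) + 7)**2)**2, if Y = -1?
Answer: 6477025/1296 ≈ 4997.7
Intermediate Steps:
l(s, a) = (a + s)/(-1 + a)
(24 + (l(6, -5) + 7)**2)**2 = (24 + ((-5 + 6)/(-1 - 5) + 7)**2)**2 = (24 + (1/(-6) + 7)**2)**2 = (24 + (-1/6*1 + 7)**2)**2 = (24 + (-1/6 + 7)**2)**2 = (24 + (41/6)**2)**2 = (24 + 1681/36)**2 = (2545/36)**2 = 6477025/1296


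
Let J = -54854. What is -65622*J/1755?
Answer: 1199876396/585 ≈ 2.0511e+6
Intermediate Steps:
-65622*J/1755 = -65622/(1755/(-54854)) = -65622/(1755*(-1/54854)) = -65622/(-1755/54854) = -65622*(-54854/1755) = 1199876396/585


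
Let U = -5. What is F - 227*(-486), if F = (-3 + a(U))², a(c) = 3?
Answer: 110322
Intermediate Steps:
F = 0 (F = (-3 + 3)² = 0² = 0)
F - 227*(-486) = 0 - 227*(-486) = 0 + 110322 = 110322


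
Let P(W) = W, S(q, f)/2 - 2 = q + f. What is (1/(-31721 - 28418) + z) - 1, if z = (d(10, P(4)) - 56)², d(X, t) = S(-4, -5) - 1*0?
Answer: 294620960/60139 ≈ 4899.0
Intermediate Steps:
S(q, f) = 4 + 2*f + 2*q (S(q, f) = 4 + 2*(q + f) = 4 + 2*(f + q) = 4 + (2*f + 2*q) = 4 + 2*f + 2*q)
d(X, t) = -14 (d(X, t) = (4 + 2*(-5) + 2*(-4)) - 1*0 = (4 - 10 - 8) + 0 = -14 + 0 = -14)
z = 4900 (z = (-14 - 56)² = (-70)² = 4900)
(1/(-31721 - 28418) + z) - 1 = (1/(-31721 - 28418) + 4900) - 1 = (1/(-60139) + 4900) - 1 = (-1/60139 + 4900) - 1 = 294681099/60139 - 1 = 294620960/60139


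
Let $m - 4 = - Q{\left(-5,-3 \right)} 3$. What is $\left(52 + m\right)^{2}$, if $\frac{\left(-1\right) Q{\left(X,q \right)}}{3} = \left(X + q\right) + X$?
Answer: $3721$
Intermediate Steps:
$Q{\left(X,q \right)} = - 6 X - 3 q$ ($Q{\left(X,q \right)} = - 3 \left(\left(X + q\right) + X\right) = - 3 \left(q + 2 X\right) = - 6 X - 3 q$)
$m = -113$ ($m = 4 + - (\left(-6\right) \left(-5\right) - -9) 3 = 4 + - (30 + 9) 3 = 4 + \left(-1\right) 39 \cdot 3 = 4 - 117 = -113$)
$\left(52 + m\right)^{2} = \left(52 - 113\right)^{2} = \left(-61\right)^{2} = 3721$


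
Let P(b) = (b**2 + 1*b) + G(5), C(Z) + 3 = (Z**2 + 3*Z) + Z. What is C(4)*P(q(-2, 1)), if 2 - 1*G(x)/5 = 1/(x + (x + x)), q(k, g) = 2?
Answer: 1363/3 ≈ 454.33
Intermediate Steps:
G(x) = 10 - 5/(3*x) (G(x) = 10 - 5/(x + (x + x)) = 10 - 5/(x + 2*x) = 10 - 5*1/(3*x) = 10 - 5/(3*x))
C(Z) = -3 + Z**2 + 4*Z (C(Z) = -3 + ((Z**2 + 3*Z) + Z) = -3 + (Z**2 + 4*Z) = -3 + Z**2 + 4*Z)
P(b) = 29/3 + b + b**2 (P(b) = (b**2 + 1*b) + (10 - 5/3/5) = (b**2 + b) + (10 - 5/3*1/5) = (b + b**2) + (10 - 1/3) = (b + b**2) + 29/3 = 29/3 + b + b**2)
C(4)*P(q(-2, 1)) = (-3 + 4**2 + 4*4)*(29/3 + 2 + 2**2) = (-3 + 16 + 16)*(29/3 + 2 + 4) = 29*(47/3) = 1363/3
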